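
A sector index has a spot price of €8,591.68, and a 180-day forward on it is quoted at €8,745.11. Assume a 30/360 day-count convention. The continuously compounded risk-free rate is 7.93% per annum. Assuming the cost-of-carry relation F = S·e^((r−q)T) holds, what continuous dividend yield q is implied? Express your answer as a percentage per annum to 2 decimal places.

4.39%

From F = S·e^((r−q)T): (r − q) = ln(F/S)/T
ln(8745.11/8591.68) = ln(1.017858) = 0.017700
(r − q) = 0.017700 / (180/360) = 0.035400
q = r − ln(F/S)/T = 0.0793 − 0.035400 = 0.043900
q = 4.39%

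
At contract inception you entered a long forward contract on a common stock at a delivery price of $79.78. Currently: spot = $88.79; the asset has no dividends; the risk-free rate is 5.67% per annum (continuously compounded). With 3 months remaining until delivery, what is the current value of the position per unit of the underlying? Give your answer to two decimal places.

Current fair forward for the remaining 3 months: F = S·e^(r·T), r = 0.0567
F = 88.79 · e^(0.0567 × 3/12) = 88.79 × 1.014276 = 90.0576
Value of long forward = (F − K)·e^(−rT) = (90.0576 − 79.78) · e^(−0.0567·3/12)
= 10.2776 × 0.985925 = 10.13

$10.13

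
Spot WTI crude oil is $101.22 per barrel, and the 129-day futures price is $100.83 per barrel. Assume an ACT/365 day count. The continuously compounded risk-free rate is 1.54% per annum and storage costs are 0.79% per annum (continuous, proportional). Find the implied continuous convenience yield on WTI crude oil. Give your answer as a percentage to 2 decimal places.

F = S·e^((r+u−y)T) ⇒ (r+u−y) = ln(F/S)/T
ln(100.83/101.22) = -0.003860; /T ⇒ -0.010922
y = r + u − ln(F/S)/T = 0.0154 + 0.0079 + 0.010922 = 0.034222
y = 3.42%

3.42%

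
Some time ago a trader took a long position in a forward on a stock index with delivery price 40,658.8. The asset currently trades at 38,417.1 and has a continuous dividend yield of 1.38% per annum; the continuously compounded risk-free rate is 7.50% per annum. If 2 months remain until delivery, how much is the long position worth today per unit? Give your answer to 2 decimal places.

Current fair forward for the remaining 2 months: F = S·e^((r − q)·T), (r − q) = 0.0750 − 0.0138 = 0.0612
F = 38417.1 · e^(0.0612 × 2/12) = 38417.1 × 1.01025220 = 38810.9598
Value of long forward = (F − K)·e^(−rT) = (38810.9598 − 40658.8) · e^(−0.0750·2/12)
= -1847.8402 × 0.98757780 = -1824.89

-1824.89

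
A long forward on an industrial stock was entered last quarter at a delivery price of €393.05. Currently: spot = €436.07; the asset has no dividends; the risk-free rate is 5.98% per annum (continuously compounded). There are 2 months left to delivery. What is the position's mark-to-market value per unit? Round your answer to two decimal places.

€46.92

Current fair forward for the remaining 2 months: F = S·e^(r·T), r = 0.0598
F = 436.07 · e^(0.0598 × 2/12) = 436.07 × 1.010016 = 440.4377
Value of long forward = (F − K)·e^(−rT) = (440.4377 − 393.05) · e^(−0.0598·2/12)
= 47.3877 × 0.990083 = 46.92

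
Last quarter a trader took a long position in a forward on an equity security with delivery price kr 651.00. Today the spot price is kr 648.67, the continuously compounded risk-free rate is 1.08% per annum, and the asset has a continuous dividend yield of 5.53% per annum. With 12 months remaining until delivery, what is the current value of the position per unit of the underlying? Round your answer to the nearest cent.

Current fair forward for the remaining 12 months: F = S·e^((r − q)·T), (r − q) = 0.0108 − 0.0553 = -0.0445
F = 648.67 · e^(-0.0445 × 12/12) = 648.67 × 0.956476 = 620.4373
Value of long forward = (F − K)·e^(−rT) = (620.4373 − 651.00) · e^(−0.0108·12/12)
= -30.5627 × 0.989258 = -30.23

-kr 30.23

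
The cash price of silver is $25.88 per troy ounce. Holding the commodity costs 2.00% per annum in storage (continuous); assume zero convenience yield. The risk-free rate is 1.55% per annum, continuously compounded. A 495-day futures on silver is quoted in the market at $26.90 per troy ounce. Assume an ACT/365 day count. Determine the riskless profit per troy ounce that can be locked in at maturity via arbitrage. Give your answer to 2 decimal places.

$0.26 per troy ounce

Fair futures: F* = S·e^(carry·T), with carry = (r + u) = 0.0155 + 0.0200 = 0.0355
F* = 25.88 · e^(0.0355 × 495/365) = 25.88 · e^0.048144 = 25.88 × 1.049322 = $27.1565
Market $26.90 < fair $27.1565: forward underpriced → reverse cash-and-carry (short spot, go long the forward).
At maturity, profit = |F_mkt − F*| = |26.90 − 27.1565| = $0.26 per troy ounce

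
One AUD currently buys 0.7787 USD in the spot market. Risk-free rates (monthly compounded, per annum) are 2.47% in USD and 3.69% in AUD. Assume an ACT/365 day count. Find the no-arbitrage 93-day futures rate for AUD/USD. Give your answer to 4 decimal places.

By covered interest parity, F = S · (1+r_USD/12)^(12T) / (1+r_AUD/12)^(12T)
= 0.7787 × 1.006307 / 1.009432 = 0.7787 × 0.996904
F = 0.7763 USD per AUD

0.7763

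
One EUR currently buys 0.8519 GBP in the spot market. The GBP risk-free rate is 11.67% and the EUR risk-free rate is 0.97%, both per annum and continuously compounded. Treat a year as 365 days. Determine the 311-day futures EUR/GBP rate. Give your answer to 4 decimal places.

F = S·e^((r_GBP − r_EUR)T) = 0.8519 · e^((0.1167 − 0.0097) × 311/365)
= 0.8519 · e^0.091170 = 0.8519 × 1.095455
F = 0.9332 GBP per EUR

0.9332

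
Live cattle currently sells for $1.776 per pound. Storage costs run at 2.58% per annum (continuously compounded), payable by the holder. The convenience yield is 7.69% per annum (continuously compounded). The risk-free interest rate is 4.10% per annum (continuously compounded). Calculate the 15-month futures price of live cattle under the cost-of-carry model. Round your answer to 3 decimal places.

Net carry = r + u − y = 0.0410 + 0.0258 − 0.0769 = -0.0101
F = S·e^((r+u−y)T) = 1.776 · e^(-0.0101 × 15/12) = 1.776 · e^-0.012625
= 1.776 × 0.987454 = $1.754 per pound

$1.754 per pound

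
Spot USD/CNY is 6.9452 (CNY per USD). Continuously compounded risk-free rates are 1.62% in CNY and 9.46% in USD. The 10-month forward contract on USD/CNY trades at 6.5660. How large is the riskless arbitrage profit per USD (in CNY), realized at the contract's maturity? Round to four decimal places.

Fair forward: F* = S·e^(carry·T), with carry = (r_CNY − r_USD) = 0.0162 − 0.0946 = -0.0784
F* = 6.9452 · e^(-0.0784 × 10/12) = 6.9452 · e^-0.065333 = 6.9452 × 0.936755 = 6.5060
Market 6.5660 > fair 6.5060: forward overpriced → cash-and-carry (buy spot, short the forward).
At maturity, profit = |F_mkt − F*| = |6.5660 − 6.5060| = 0.0600 per USD (in CNY)

0.0600 per USD (in CNY)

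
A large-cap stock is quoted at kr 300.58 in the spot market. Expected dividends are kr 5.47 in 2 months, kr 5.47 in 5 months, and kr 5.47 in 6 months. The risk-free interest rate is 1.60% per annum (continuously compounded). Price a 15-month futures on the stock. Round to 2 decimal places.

kr 290.01

PV(dividends) I = 5.47·e^(−0.0160·2/12) + 5.47·e^(−0.0160·5/12) + 5.47·e^(−0.0160·6/12)
I = 5.4554 + 5.4337 + 5.4264 = 16.3155
F = (S − I)·e^(rT) = (300.58 − 16.3155) · e^(0.0160·15/12)
= 284.2645 · e^0.020000 = 284.2645 × 1.020201 = kr 290.01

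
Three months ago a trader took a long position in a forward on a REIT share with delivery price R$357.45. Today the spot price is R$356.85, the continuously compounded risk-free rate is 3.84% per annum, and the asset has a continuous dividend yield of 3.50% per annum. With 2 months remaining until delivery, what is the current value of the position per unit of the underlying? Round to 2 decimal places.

-R$0.40

Current fair forward for the remaining 2 months: F = S·e^((r − q)·T), (r − q) = 0.0384 − 0.0350 = 0.0034
F = 356.85 · e^(0.0034 × 2/12) = 356.85 × 1.000567 = 357.0523
Value of long forward = (F − K)·e^(−rT) = (357.0523 − 357.45) · e^(−0.0384·2/12)
= -0.3977 × 0.993620 = -0.40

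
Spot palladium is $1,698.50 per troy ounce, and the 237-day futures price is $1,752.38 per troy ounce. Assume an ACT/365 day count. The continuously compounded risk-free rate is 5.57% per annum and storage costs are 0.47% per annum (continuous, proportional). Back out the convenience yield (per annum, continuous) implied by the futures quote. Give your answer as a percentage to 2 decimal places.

1.23%

F = S·e^((r+u−y)T) ⇒ (r+u−y) = ln(F/S)/T
ln(1752.38/1698.50) = 0.031229; /T ⇒ 0.048095
y = r + u − ln(F/S)/T = 0.0557 + 0.0047 − 0.048095 = 0.012305
y = 1.23%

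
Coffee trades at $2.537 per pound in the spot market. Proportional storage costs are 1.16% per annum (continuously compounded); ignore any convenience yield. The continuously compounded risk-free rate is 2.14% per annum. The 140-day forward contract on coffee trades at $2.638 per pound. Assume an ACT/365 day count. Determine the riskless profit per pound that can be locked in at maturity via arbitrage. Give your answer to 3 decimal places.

$0.069 per pound

Fair forward: F* = S·e^(carry·T), with carry = (r + u) = 0.0214 + 0.0116 = 0.0330
F* = 2.537 · e^(0.0330 × 140/365) = 2.537 · e^0.012658 = 2.537 × 1.012738 = $2.5693
Market $2.638 > fair $2.5693: forward overpriced → cash-and-carry (buy spot, short the forward).
At maturity, profit = |F_mkt − F*| = |2.638 − 2.5693| = $0.069 per pound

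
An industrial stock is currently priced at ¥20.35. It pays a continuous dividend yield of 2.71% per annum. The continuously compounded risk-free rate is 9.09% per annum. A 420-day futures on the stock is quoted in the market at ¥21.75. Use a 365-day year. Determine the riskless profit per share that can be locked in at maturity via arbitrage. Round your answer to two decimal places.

Fair futures: F* = S·e^(carry·T), with carry = (r − q) = 0.0909 − 0.0271 = 0.0638
F* = 20.35 · e^(0.0638 × 420/365) = 20.35 · e^0.073414 = 20.35 × 1.076176 = ¥21.9002
Market ¥21.75 < fair ¥21.9002: forward underpriced → reverse cash-and-carry (short spot, go long the forward).
At maturity, profit = |F_mkt − F*| = |21.75 − 21.9002| = ¥0.15 per share

¥0.15 per share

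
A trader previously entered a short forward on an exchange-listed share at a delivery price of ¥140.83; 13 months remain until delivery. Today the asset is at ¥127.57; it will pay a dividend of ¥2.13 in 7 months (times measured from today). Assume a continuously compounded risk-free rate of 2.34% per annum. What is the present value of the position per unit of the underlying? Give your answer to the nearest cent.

PV(remaining dividends) I = 2.13·e^(−0.0234·7/12) = 2.1011
Current forward F = (S − I)·e^(rT) = (127.57 − 2.1011)·e^(0.0234·13/12) = 125.4689 × 1.025674 = 128.6902
Value (long) = (F − K)·e^(−rT) = (128.6902 − 140.83) × 0.974969 = -11.8359
Short position value = −(long value) = ¥11.84

¥11.84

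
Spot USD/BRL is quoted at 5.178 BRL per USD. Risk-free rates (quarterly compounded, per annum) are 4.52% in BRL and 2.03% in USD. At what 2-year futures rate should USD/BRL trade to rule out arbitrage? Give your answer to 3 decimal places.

By covered interest parity, F = S · (1+r_BRL/4)^(4T) / (1+r_USD/4)^(4T)
= 5.178 × 1.094057 / 1.041329 = 5.178 × 1.050635
F = 5.440 BRL per USD

5.440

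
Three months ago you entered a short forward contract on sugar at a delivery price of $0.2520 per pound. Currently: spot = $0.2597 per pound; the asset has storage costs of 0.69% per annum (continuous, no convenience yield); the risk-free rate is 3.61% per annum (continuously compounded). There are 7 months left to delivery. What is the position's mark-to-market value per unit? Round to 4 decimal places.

Current fair forward for the remaining 7 months: F = S·e^((r + u)·T), (r + u) = 0.0361 + 0.0069 = 0.0430
F = 0.2597 · e^(0.0430 × 7/12) = 0.2597 × 1.025401 = 0.2663
Value of long forward = (F − K)·e^(−rT) = (0.2663 − 0.2520) · e^(−0.0361·7/12)
= 0.0143 × 0.979162 = 0.0140
Short position value = −(long value) = -$0.0140

-$0.0140 per pound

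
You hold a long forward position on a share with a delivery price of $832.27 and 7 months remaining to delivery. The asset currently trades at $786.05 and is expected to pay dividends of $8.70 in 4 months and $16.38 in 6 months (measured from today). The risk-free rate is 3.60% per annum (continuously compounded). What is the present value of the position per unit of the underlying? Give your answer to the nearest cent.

PV(remaining dividends) I = 8.70·e^(−0.0360·4/12) + 16.38·e^(−0.0360·6/12) = 24.6840
Current forward F = (S − I)·e^(rT) = (786.05 − 24.6840)·e^(0.0360·7/12) = 761.3660 × 1.021222 = 777.5237
Value (long) = (F − K)·e^(−rT) = (777.5237 − 832.27) × 0.979219 = -53.6086
Value = -$53.61

-$53.61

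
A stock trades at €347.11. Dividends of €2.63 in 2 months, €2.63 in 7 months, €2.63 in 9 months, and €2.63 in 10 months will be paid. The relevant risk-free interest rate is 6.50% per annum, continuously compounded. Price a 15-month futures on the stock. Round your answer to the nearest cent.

€365.50

PV(dividends) I = 2.63·e^(−0.0650·2/12) + 2.63·e^(−0.0650·7/12) + 2.63·e^(−0.0650·9/12) + 2.63·e^(−0.0650·10/12)
I = 2.6017 + 2.5321 + 2.5049 + 2.4913 = 10.1300
F = (S − I)·e^(rT) = (347.11 − 10.1300) · e^(0.0650·15/12)
= 336.9800 · e^0.081250 = 336.9800 × 1.084642 = €365.50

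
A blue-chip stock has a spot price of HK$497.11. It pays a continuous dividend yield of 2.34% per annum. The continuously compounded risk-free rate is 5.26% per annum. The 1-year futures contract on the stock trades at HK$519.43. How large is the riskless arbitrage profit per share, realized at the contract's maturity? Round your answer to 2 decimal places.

Fair futures: F* = S·e^(carry·T), with carry = (r − q) = 0.0526 − 0.0234 = 0.0292
F* = 497.11 · e^(0.0292 × 1) = 497.11 · e^0.029200 = 497.11 × 1.029630 = HK$511.8394
Market HK$519.43 > fair HK$511.8394: forward overpriced → cash-and-carry (buy spot, short the forward).
At maturity, profit = |F_mkt − F*| = |519.43 − 511.8394| = HK$7.59 per share

HK$7.59 per share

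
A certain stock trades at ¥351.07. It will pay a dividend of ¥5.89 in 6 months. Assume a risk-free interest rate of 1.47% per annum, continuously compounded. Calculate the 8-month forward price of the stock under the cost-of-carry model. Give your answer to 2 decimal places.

¥348.62

PV(dividends) I = 5.89·e^(−0.0147·6/12)
I = 5.8469
F = (S − I)·e^(rT) = (351.07 − 5.8469) · e^(0.0147·8/12)
= 345.2231 · e^0.009800 = 345.2231 × 1.009848 = ¥348.62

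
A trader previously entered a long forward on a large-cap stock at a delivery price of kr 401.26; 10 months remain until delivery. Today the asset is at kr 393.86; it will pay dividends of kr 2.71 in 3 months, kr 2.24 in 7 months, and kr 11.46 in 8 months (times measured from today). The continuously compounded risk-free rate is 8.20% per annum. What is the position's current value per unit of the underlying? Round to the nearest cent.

kr 3.46

PV(remaining dividends) I = 2.71·e^(−0.0820·3/12) + 2.24·e^(−0.0820·7/12) + 11.46·e^(−0.0820·8/12) = 15.6407
Current forward F = (S − I)·e^(rT) = (393.86 − 15.6407)·e^(0.0820·10/12) = 378.2193 × 1.070722 = 404.9677
Value (long) = (F − K)·e^(−rT) = (404.9677 − 401.26) × 0.933949 = 3.4628
Value = kr 3.46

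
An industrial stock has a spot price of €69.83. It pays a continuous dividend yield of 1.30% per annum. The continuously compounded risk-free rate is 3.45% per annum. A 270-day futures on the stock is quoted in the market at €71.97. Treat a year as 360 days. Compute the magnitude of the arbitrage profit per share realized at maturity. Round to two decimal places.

€1.00 per share

Fair futures: F* = S·e^(carry·T), with carry = (r − q) = 0.0345 − 0.0130 = 0.0215
F* = 69.83 · e^(0.0215 × 270/360) = 69.83 · e^0.016125 = 69.83 × 1.016256 = €70.9652
Market €71.97 > fair €70.9652: forward overpriced → cash-and-carry (buy spot, short the forward).
At maturity, profit = |F_mkt − F*| = |71.97 − 70.9652| = €1.00 per share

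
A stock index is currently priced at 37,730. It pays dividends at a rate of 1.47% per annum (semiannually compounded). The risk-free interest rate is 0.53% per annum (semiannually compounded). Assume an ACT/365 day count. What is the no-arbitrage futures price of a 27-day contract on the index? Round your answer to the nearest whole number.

37,704

F = S · (1+r/2)^(2T) / (1+q/2)^(2T)
= 37730 × 1.000392 / 1.001084 = 37730 × 0.999309
F = 37,704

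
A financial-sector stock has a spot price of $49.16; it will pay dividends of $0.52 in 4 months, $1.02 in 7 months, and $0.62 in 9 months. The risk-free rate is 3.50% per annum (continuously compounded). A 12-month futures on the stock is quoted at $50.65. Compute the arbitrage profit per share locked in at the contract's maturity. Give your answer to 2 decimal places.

$1.93 per share

PV(dividends) I = 0.52·e^(−0.0350·4/12) + 1.02·e^(−0.0350·7/12) + 0.62·e^(−0.0350·9/12) = 2.1173
Fair futures F* = (S − I)·e^(rT) = (49.16 − 2.1173)·e^0.035000 = 47.0427 × 1.035620 = 48.7184
Market $50.65 > fair 48.7184: forward overpriced → cash-and-carry (borrow at r, buy the stock and collect the dividends, short the forward).
Profit at T = |F_mkt − F*| = |50.65 − 48.7184| = $1.93 per share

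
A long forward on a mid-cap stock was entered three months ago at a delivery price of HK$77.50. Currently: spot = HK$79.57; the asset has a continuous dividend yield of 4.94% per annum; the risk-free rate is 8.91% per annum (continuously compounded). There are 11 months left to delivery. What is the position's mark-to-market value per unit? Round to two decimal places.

HK$4.63

Current fair forward for the remaining 11 months: F = S·e^((r − q)·T), (r − q) = 0.0891 − 0.0494 = 0.0397
F = 79.57 · e^(0.0397 × 11/12) = 79.57 × 1.037062 = 82.5190
Value of long forward = (F − K)·e^(−rT) = (82.5190 − 77.50) · e^(−0.0891·11/12)
= 5.0190 × 0.921571 = 4.63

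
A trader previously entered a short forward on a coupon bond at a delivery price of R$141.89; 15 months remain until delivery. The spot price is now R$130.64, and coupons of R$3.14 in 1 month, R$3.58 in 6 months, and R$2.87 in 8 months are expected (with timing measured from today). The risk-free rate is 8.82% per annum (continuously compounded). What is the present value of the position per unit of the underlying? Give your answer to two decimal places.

R$5.69

PV(remaining coupons) I = 3.14·e^(−0.0882·1/12) + 3.58·e^(−0.0882·6/12) + 2.87·e^(−0.0882·8/12) = 9.2487
Current forward F = (S − I)·e^(rT) = (130.64 − 9.2487)·e^(0.0882·15/12) = 121.3913 × 1.116557 = 135.5403
Value (long) = (F − K)·e^(−rT) = (135.5403 − 141.89) × 0.895610 = -5.6869
Short position value = −(long value) = R$5.69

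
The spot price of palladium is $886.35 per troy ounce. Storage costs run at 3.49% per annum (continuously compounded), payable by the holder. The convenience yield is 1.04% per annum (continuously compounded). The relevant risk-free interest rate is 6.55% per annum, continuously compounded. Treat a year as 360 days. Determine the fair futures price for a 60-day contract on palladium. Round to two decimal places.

$899.75 per troy ounce

Net carry = r + u − y = 0.0655 + 0.0349 − 0.0104 = 0.0900
F = S·e^((r+u−y)T) = 886.35 · e^(0.0900 × 60/360) = 886.35 · e^0.015000
= 886.35 × 1.015113 = $899.75 per troy ounce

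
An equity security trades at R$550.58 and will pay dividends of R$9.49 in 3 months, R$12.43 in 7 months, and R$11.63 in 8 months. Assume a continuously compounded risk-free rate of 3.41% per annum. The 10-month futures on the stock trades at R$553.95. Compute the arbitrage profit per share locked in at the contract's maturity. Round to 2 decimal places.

PV(dividends) I = 9.49·e^(−0.0341·3/12) + 12.43·e^(−0.0341·7/12) + 11.63·e^(−0.0341·8/12) = 32.9632
Fair futures F* = (S − I)·e^(rT) = (550.58 − 32.9632)·e^0.028417 = 517.6168 × 1.028825 = 532.5371
Market R$553.95 > fair 532.5371: forward overpriced → cash-and-carry (borrow at r, buy the stock and collect the dividends, short the forward).
Profit at T = |F_mkt − F*| = |553.95 − 532.5371| = R$21.41 per share

R$21.41 per share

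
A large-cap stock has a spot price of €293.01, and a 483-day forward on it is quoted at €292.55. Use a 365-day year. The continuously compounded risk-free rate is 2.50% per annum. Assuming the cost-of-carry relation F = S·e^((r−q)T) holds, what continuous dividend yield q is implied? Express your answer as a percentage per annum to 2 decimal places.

From F = S·e^((r−q)T): (r − q) = ln(F/S)/T
ln(292.55/293.01) = ln(0.998430) = -0.001571
(r − q) = -0.001571 / (483/365) = -0.001187
q = r − ln(F/S)/T = 0.0250 + 0.001187 = 0.026187
q = 2.62%

2.62%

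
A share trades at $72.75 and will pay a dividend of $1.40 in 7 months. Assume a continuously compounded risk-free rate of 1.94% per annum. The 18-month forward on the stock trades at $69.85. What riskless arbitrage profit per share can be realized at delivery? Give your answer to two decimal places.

$3.62 per share

PV(dividends) I = 1.40·e^(−0.0194·7/12) = 1.3842
Fair forward F* = (S − I)·e^(rT) = (72.75 − 1.3842)·e^0.029100 = 71.3658 × 1.029528 = 73.4731
Market $69.85 < fair 73.4731: forward underpriced → reverse cash-and-carry (short the stock, invest proceeds at r, pay the dividends, go long the forward).
Profit at T = |F_mkt − F*| = |69.85 − 73.4731| = $3.62 per share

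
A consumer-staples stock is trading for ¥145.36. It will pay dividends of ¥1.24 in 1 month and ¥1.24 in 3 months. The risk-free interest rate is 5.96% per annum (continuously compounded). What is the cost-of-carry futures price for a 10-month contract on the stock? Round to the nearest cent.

¥150.18

PV(dividends) I = 1.24·e^(−0.0596·1/12) + 1.24·e^(−0.0596·3/12)
I = 1.2339 + 1.2217 = 2.4556
F = (S − I)·e^(rT) = (145.36 − 2.4556) · e^(0.0596·10/12)
= 142.9044 · e^0.049667 = 142.9044 × 1.050921 = ¥150.18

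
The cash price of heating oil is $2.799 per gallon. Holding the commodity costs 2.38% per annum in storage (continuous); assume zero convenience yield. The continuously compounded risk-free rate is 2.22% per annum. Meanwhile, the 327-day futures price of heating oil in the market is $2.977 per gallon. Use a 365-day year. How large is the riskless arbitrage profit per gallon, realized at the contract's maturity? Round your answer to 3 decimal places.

Fair futures: F* = S·e^(carry·T), with carry = (r + u) = 0.0222 + 0.0238 = 0.0460
F* = 2.799 · e^(0.0460 × 327/365) = 2.799 · e^0.041211 = 2.799 × 1.042072 = $2.9168
Market $2.977 > fair $2.9168: forward overpriced → cash-and-carry (buy spot, short the forward).
At maturity, profit = |F_mkt − F*| = |2.977 − 2.9168| = $0.060 per gallon

$0.060 per gallon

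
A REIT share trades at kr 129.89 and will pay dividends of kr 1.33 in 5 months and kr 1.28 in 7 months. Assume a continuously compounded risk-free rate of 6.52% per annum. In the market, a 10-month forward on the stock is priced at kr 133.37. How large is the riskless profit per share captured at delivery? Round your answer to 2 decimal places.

PV(dividends) I = 1.33·e^(−0.0652·5/12) + 1.28·e^(−0.0652·7/12) = 2.5266
Fair forward F* = (S − I)·e^(rT) = (129.89 − 2.5266)·e^0.054333 = 127.3634 × 1.055836 = 134.4749
Market kr 133.37 < fair 134.4749: forward underpriced → reverse cash-and-carry (short the stock, invest proceeds at r, pay the dividends, go long the forward).
Profit at T = |F_mkt − F*| = |133.37 − 134.4749| = kr 1.10 per share

kr 1.10 per share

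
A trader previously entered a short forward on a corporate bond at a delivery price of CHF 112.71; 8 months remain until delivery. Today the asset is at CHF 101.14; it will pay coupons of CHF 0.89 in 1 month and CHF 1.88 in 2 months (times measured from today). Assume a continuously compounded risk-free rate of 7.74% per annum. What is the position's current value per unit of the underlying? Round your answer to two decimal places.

PV(remaining coupons) I = 0.89·e^(−0.0774·1/12) + 1.88·e^(−0.0774·2/12) = 2.7402
Current forward F = (S − I)·e^(rT) = (101.14 − 2.7402)·e^(0.0774·8/12) = 98.3998 × 1.052954 = 103.6105
Value (long) = (F − K)·e^(−rT) = (103.6105 − 112.71) × 0.949709 = -8.6419
Short position value = −(long value) = CHF 8.64

CHF 8.64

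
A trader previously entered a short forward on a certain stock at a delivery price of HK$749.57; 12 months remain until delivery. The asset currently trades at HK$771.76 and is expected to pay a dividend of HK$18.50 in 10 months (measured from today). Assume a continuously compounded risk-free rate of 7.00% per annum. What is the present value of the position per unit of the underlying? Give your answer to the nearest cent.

-HK$55.41

PV(remaining dividends) I = 18.50·e^(−0.0700·10/12) = 17.4517
Current forward F = (S − I)·e^(rT) = (771.76 − 17.4517)·e^(0.0700·12/12) = 754.3083 × 1.072508 = 809.0017
Value (long) = (F − K)·e^(−rT) = (809.0017 − 749.57) × 0.932394 = 55.4138
Short position value = −(long value) = -HK$55.41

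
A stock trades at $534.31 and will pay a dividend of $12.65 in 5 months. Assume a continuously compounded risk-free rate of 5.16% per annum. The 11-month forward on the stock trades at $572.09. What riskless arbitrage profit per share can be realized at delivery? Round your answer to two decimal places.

$24.88 per share

PV(dividends) I = 12.65·e^(−0.0516·5/12) = 12.3809
Fair forward F* = (S − I)·e^(rT) = (534.31 − 12.3809)·e^0.047300 = 521.9291 × 1.048436 = 547.2093
Market $572.09 > fair 547.2093: forward overpriced → cash-and-carry (borrow at r, buy the stock and collect the dividends, short the forward).
Profit at T = |F_mkt − F*| = |572.09 − 547.2093| = $24.88 per share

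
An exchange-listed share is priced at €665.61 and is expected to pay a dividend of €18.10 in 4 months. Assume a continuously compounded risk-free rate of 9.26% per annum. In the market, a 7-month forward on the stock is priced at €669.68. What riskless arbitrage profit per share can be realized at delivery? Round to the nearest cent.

€14.35 per share

PV(dividends) I = 18.10·e^(−0.0926·4/12) = 17.5498
Fair forward F* = (S − I)·e^(rT) = (665.61 − 17.5498)·e^0.054017 = 648.0602 × 1.055503 = 684.0295
Market €669.68 < fair 684.0295: forward underpriced → reverse cash-and-carry (short the stock, invest proceeds at r, pay the dividends, go long the forward).
Profit at T = |F_mkt − F*| = |669.68 − 684.0295| = €14.35 per share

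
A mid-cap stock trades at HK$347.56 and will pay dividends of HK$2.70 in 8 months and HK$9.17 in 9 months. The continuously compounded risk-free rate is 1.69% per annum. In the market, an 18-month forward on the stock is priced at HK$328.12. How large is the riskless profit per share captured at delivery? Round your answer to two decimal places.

PV(dividends) I = 2.70·e^(−0.0169·8/12) + 9.17·e^(−0.0169·9/12) = 11.7243
Fair forward F* = (S − I)·e^(rT) = (347.56 − 11.7243)·e^0.025350 = 335.8357 × 1.025674 = 344.4579
Market HK$328.12 < fair 344.4579: forward underpriced → reverse cash-and-carry (short the stock, invest proceeds at r, pay the dividends, go long the forward).
Profit at T = |F_mkt − F*| = |328.12 − 344.4579| = HK$16.34 per share

HK$16.34 per share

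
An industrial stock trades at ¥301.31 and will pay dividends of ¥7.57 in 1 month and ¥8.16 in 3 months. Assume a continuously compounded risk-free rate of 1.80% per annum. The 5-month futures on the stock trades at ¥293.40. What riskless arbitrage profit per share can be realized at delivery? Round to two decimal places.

¥5.62 per share

PV(dividends) I = 7.57·e^(−0.0180·1/12) + 8.16·e^(−0.0180·3/12) = 15.6820
Fair futures F* = (S − I)·e^(rT) = (301.31 − 15.6820)·e^0.007500 = 285.6280 × 1.007528 = 287.7782
Market ¥293.40 > fair 287.7782: forward overpriced → cash-and-carry (borrow at r, buy the stock and collect the dividends, short the forward).
Profit at T = |F_mkt − F*| = |293.40 − 287.7782| = ¥5.62 per share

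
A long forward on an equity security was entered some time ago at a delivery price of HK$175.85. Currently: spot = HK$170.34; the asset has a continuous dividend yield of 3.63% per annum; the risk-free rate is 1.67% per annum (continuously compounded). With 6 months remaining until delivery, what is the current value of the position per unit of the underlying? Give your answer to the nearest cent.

Current fair forward for the remaining 6 months: F = S·e^((r − q)·T), (r − q) = 0.0167 − 0.0363 = -0.0196
F = 170.34 · e^(-0.0196 × 6/12) = 170.34 × 0.990248 = 168.6788
Value of long forward = (F − K)·e^(−rT) = (168.6788 − 175.85) · e^(−0.0167·6/12)
= -7.1712 × 0.991685 = -7.11

-HK$7.11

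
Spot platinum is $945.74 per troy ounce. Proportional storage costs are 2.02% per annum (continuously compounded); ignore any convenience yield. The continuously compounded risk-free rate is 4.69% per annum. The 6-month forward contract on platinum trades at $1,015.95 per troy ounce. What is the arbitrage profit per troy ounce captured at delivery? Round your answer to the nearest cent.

$37.94 per troy ounce

Fair forward: F* = S·e^(carry·T), with carry = (r + u) = 0.0469 + 0.0202 = 0.0671
F* = 945.74 · e^(0.0671 × 6/12) = 945.74 · e^0.033550 = 945.74 × 1.034119 = $978.0077
Market $1015.95 > fair $978.0077: forward overpriced → cash-and-carry (buy spot, short the forward).
At maturity, profit = |F_mkt − F*| = |1015.95 − 978.0077| = $37.94 per troy ounce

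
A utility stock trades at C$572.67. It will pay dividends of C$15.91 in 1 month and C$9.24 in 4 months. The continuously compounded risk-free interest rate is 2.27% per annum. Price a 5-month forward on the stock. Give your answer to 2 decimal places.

C$552.82

PV(dividends) I = 15.91·e^(−0.0227·1/12) + 9.24·e^(−0.0227·4/12)
I = 15.8799 + 9.1703 = 25.0502
F = (S − I)·e^(rT) = (572.67 − 25.0502) · e^(0.0227·5/12)
= 547.6198 · e^0.009458 = 547.6198 × 1.009503 = C$552.82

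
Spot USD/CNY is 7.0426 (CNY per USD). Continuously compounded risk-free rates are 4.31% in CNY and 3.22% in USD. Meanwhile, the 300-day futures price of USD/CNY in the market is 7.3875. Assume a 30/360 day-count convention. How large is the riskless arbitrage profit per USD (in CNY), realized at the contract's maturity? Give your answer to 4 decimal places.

Fair futures: F* = S·e^(carry·T), with carry = (r_CNY − r_USD) = 0.0431 − 0.0322 = 0.0109
F* = 7.0426 · e^(0.0109 × 300/360) = 7.0426 · e^0.009083 = 7.0426 × 1.009124 = 7.1069
Market 7.3875 > fair 7.1069: forward overpriced → cash-and-carry (buy spot, short the forward).
At maturity, profit = |F_mkt − F*| = |7.3875 − 7.1069| = 0.2806 per USD (in CNY)

0.2806 per USD (in CNY)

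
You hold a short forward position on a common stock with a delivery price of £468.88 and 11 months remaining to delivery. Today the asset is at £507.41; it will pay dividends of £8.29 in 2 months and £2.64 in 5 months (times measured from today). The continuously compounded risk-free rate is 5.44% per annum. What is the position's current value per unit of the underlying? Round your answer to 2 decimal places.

-£50.54

PV(remaining dividends) I = 8.29·e^(−0.0544·2/12) + 2.64·e^(−0.0544·5/12) = 10.7960
Current forward F = (S − I)·e^(rT) = (507.41 − 10.7960)·e^(0.0544·11/12) = 496.6140 × 1.051131 = 522.0064
Value (long) = (F − K)·e^(−rT) = (522.0064 − 468.88) × 0.951356 = 50.5421
Short position value = −(long value) = -£50.54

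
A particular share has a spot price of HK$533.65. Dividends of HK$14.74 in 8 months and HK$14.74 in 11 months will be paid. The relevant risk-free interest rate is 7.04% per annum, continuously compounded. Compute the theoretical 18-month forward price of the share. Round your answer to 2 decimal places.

PV(dividends) I = 14.74·e^(−0.0704·8/12) + 14.74·e^(−0.0704·11/12)
I = 14.0642 + 13.8188 = 27.8830
F = (S − I)·e^(rT) = (533.65 − 27.8830) · e^(0.0704·18/12)
= 505.7670 · e^0.105600 = 505.7670 × 1.111377 = HK$562.10

HK$562.10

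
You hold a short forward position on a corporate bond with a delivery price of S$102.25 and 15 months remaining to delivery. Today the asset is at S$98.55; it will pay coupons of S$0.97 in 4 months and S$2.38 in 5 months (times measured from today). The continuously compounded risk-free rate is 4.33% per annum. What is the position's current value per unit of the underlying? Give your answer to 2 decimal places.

PV(remaining coupons) I = 0.97·e^(−0.0433·4/12) + 2.38·e^(−0.0433·5/12) = 3.2935
Current forward F = (S − I)·e^(rT) = (98.55 − 3.2935)·e^(0.0433·15/12) = 95.2565 × 1.055617 = 100.5544
Value (long) = (F − K)·e^(−rT) = (100.5544 − 102.25) × 0.947314 = -1.6063
Short position value = −(long value) = S$1.61

S$1.61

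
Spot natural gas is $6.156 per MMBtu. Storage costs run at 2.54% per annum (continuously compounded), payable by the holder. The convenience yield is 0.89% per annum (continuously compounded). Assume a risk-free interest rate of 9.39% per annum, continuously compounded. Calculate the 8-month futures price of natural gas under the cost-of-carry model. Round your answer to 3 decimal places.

Net carry = r + u − y = 0.0939 + 0.0254 − 0.0089 = 0.1104
F = S·e^((r+u−y)T) = 6.156 · e^(0.1104 × 8/12) = 6.156 · e^0.073600
= 6.156 × 1.076376 = $6.626 per MMBtu

$6.626 per MMBtu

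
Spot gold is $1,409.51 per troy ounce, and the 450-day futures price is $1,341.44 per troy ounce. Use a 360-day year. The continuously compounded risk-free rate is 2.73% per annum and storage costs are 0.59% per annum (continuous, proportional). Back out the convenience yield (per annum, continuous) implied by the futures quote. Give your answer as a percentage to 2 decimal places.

F = S·e^((r+u−y)T) ⇒ (r+u−y) = ln(F/S)/T
ln(1341.44/1409.51) = -0.049498; /T ⇒ -0.039598
y = r + u − ln(F/S)/T = 0.0273 + 0.0059 + 0.039598 = 0.072798
y = 7.28%

7.28%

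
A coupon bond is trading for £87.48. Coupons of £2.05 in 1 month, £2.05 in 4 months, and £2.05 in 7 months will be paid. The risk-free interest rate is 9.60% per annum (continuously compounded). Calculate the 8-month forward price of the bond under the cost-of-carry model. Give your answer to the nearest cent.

£86.91

PV(coupons) I = 2.05·e^(−0.0960·1/12) + 2.05·e^(−0.0960·4/12) + 2.05·e^(−0.0960·7/12)
I = 2.0337 + 1.9854 + 1.9384 = 5.9575
F = (S − I)·e^(rT) = (87.48 − 5.9575) · e^(0.0960·8/12)
= 81.5225 · e^0.064000 = 81.5225 × 1.066092 = £86.91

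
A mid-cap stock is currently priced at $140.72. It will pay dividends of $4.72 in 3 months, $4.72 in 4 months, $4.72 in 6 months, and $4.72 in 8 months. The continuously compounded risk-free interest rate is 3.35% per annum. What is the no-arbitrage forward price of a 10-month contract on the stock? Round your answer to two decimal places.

PV(dividends) I = 4.72·e^(−0.0335·3/12) + 4.72·e^(−0.0335·4/12) + 4.72·e^(−0.0335·6/12) + 4.72·e^(−0.0335·8/12)
I = 4.6806 + 4.6676 + 4.6416 + 4.6158 = 18.6056
F = (S − I)·e^(rT) = (140.72 − 18.6056) · e^(0.0335·10/12)
= 122.1144 · e^0.027917 = 122.1144 × 1.028310 = $125.57

$125.57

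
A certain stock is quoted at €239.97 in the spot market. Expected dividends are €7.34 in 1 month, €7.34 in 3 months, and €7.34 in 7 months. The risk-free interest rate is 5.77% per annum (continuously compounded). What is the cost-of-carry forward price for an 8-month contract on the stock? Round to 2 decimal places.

PV(dividends) I = 7.34·e^(−0.0577·1/12) + 7.34·e^(−0.0577·3/12) + 7.34·e^(−0.0577·7/12)
I = 7.3048 + 7.2349 + 7.0971 = 21.6368
F = (S − I)·e^(rT) = (239.97 − 21.6368) · e^(0.0577·8/12)
= 218.3332 · e^0.038467 = 218.3332 × 1.039216 = €226.90

€226.90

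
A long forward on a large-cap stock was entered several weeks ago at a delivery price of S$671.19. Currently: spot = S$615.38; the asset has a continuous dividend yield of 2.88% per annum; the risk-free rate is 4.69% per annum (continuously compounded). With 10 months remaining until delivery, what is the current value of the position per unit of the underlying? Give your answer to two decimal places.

-S$44.68

Current fair forward for the remaining 10 months: F = S·e^((r − q)·T), (r − q) = 0.0469 − 0.0288 = 0.0181
F = 615.38 · e^(0.0181 × 10/12) = 615.38 × 1.015198 = 624.7325
Value of long forward = (F − K)·e^(−rT) = (624.7325 − 671.19) · e^(−0.0469·10/12)
= -46.4575 × 0.961671 = -44.68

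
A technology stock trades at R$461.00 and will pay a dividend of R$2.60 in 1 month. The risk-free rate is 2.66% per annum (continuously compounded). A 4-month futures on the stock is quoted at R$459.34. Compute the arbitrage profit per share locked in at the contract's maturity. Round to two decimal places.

R$3.15 per share

PV(dividends) I = 2.60·e^(−0.0266·1/12) = 2.5942
Fair futures F* = (S − I)·e^(rT) = (461.00 − 2.5942)·e^0.008867 = 458.4058 × 1.008906 = 462.4884
Market R$459.34 < fair 462.4884: forward underpriced → reverse cash-and-carry (short the stock, invest proceeds at r, pay the dividends, go long the forward).
Profit at T = |F_mkt − F*| = |459.34 − 462.4884| = R$3.15 per share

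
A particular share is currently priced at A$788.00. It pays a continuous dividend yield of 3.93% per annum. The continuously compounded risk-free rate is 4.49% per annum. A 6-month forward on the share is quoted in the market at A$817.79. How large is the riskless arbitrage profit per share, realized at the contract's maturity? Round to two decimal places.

Fair forward: F* = S·e^(carry·T), with carry = (r − q) = 0.0449 − 0.0393 = 0.0056
F* = 788.00 · e^(0.0056 × 6/12) = 788.00 · e^0.002800 = 788.00 × 1.002804 = A$790.2096
Market A$817.79 > fair A$790.2096: forward overpriced → cash-and-carry (buy spot, short the forward).
At maturity, profit = |F_mkt − F*| = |817.79 − 790.2096| = A$27.58 per share

A$27.58 per share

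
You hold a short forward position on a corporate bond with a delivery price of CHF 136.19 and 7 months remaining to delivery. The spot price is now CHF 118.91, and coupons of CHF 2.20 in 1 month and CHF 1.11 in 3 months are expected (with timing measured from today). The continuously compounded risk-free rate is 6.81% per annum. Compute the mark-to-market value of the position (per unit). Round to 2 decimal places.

CHF 15.25

PV(remaining coupons) I = 2.20·e^(−0.0681·1/12) + 1.11·e^(−0.0681·3/12) = 3.2788
Current forward F = (S − I)·e^(rT) = (118.91 − 3.2788)·e^(0.0681·7/12) = 115.6312 × 1.040525 = 120.3172
Value (long) = (F − K)·e^(−rT) = (120.3172 − 136.19) × 0.961054 = -15.2546
Short position value = −(long value) = CHF 15.25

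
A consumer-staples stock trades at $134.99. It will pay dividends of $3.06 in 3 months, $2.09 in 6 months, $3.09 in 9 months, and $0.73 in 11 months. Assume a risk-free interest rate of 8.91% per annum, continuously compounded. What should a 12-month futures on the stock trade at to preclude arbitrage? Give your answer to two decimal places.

$138.22

PV(dividends) I = 3.06·e^(−0.0891·3/12) + 2.09·e^(−0.0891·6/12) + 3.09·e^(−0.0891·9/12) + 0.73·e^(−0.0891·11/12)
I = 2.9926 + 1.9989 + 2.8903 + 0.6727 = 8.5545
F = (S − I)·e^(rT) = (134.99 − 8.5545) · e^(0.0891·12/12)
= 126.4355 · e^0.089100 = 126.4355 × 1.093190 = $138.22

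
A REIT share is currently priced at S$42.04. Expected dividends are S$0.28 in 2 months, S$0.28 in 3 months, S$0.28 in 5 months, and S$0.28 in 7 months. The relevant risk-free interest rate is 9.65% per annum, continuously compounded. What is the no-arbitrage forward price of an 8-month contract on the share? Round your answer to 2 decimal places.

S$43.68

PV(dividends) I = 0.28·e^(−0.0965·2/12) + 0.28·e^(−0.0965·3/12) + 0.28·e^(−0.0965·5/12) + 0.28·e^(−0.0965·7/12)
I = 0.2755 + 0.2733 + 0.2690 + 0.2647 = 1.0825
F = (S − I)·e^(rT) = (42.04 − 1.0825) · e^(0.0965·8/12)
= 40.9575 · e^0.064333 = 40.9575 × 1.066447 = S$43.68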